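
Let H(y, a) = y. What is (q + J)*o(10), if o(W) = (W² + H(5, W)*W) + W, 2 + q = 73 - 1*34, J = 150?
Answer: 29920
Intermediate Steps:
q = 37 (q = -2 + (73 - 1*34) = -2 + (73 - 34) = -2 + 39 = 37)
o(W) = W² + 6*W (o(W) = (W² + 5*W) + W = W² + 6*W)
(q + J)*o(10) = (37 + 150)*(10*(6 + 10)) = 187*(10*16) = 187*160 = 29920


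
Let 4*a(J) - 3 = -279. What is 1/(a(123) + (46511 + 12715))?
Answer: 1/59157 ≈ 1.6904e-5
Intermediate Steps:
a(J) = -69 (a(J) = ¾ + (¼)*(-279) = ¾ - 279/4 = -69)
1/(a(123) + (46511 + 12715)) = 1/(-69 + (46511 + 12715)) = 1/(-69 + 59226) = 1/59157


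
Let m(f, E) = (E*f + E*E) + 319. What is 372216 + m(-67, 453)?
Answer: 547393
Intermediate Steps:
m(f, E) = 319 + E**2 + E*f (m(f, E) = (E*f + E**2) + 319 = (E**2 + E*f) + 319 = 319 + E**2 + E*f)
372216 + m(-67, 453) = 372216 + (319 + 453**2 + 453*(-67)) = 372216 + (319 + 205209 - 30351) = 372216 + 175177 = 547393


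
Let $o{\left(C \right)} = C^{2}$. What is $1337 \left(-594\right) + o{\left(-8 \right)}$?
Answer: $-794114$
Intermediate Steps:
$1337 \left(-594\right) + o{\left(-8 \right)} = 1337 \left(-594\right) + \left(-8\right)^{2} = -794178 + 64 = -794114$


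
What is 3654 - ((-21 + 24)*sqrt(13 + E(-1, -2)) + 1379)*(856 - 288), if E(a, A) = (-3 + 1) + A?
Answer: -784730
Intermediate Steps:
E(a, A) = -2 + A
3654 - ((-21 + 24)*sqrt(13 + E(-1, -2)) + 1379)*(856 - 288) = 3654 - ((-21 + 24)*sqrt(13 + (-2 - 2)) + 1379)*(856 - 288) = 3654 - (3*sqrt(13 - 4) + 1379)*568 = 3654 - (3*sqrt(9) + 1379)*568 = 3654 - (3*3 + 1379)*568 = 3654 - (9 + 1379)*568 = 3654 - 1388*568 = 3654 - 1*788384 = 3654 - 788384 = -784730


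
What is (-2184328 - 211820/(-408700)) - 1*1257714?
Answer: -70338117679/20435 ≈ -3.4420e+6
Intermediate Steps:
(-2184328 - 211820/(-408700)) - 1*1257714 = (-2184328 - 211820*(-1/408700)) - 1257714 = (-2184328 + 10591/20435) - 1257714 = -44636732089/20435 - 1257714 = -70338117679/20435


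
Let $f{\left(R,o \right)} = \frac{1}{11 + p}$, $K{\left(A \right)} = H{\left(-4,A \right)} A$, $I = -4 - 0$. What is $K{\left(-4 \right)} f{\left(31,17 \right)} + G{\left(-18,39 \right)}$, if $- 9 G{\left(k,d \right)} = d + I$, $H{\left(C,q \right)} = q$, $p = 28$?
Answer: $- \frac{407}{117} \approx -3.4786$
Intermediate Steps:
$I = -4$ ($I = -4 + 0 = -4$)
$K{\left(A \right)} = A^{2}$ ($K{\left(A \right)} = A A = A^{2}$)
$f{\left(R,o \right)} = \frac{1}{39}$ ($f{\left(R,o \right)} = \frac{1}{11 + 28} = \frac{1}{39}$)
$G{\left(k,d \right)} = \frac{4}{9} - \frac{d}{9}$ ($G{\left(k,d \right)} = - \frac{d - 4}{9} = - \frac{-4 + d}{9} = \frac{4}{9} - \frac{d}{9}$)
$K{\left(-4 \right)} f{\left(31,17 \right)} + G{\left(-18,39 \right)} = \left(-4\right)^{2} \cdot \frac{1}{39} + \left(\frac{4}{9} - \frac{13}{3}\right) = 16 \cdot \frac{1}{39} + \left(\frac{4}{9} - \frac{13}{3}\right) = \frac{16}{39} - \frac{35}{9} = - \frac{407}{117}$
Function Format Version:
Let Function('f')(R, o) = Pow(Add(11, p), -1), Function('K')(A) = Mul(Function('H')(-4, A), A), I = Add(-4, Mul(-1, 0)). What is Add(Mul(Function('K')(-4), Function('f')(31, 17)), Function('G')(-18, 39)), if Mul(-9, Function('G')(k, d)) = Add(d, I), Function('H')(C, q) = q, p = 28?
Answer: Rational(-407, 117) ≈ -3.4786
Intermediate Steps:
I = -4 (I = Add(-4, 0) = -4)
Function('K')(A) = Pow(A, 2) (Function('K')(A) = Mul(A, A) = Pow(A, 2))
Function('f')(R, o) = Rational(1, 39) (Function('f')(R, o) = Pow(Add(11, 28), -1) = Pow(39, -1) = Rational(1, 39))
Function('G')(k, d) = Add(Rational(4, 9), Mul(Rational(-1, 9), d)) (Function('G')(k, d) = Mul(Rational(-1, 9), Add(d, -4)) = Mul(Rational(-1, 9), Add(-4, d)) = Add(Rational(4, 9), Mul(Rational(-1, 9), d)))
Add(Mul(Function('K')(-4), Function('f')(31, 17)), Function('G')(-18, 39)) = Add(Mul(Pow(-4, 2), Rational(1, 39)), Add(Rational(4, 9), Mul(Rational(-1, 9), 39))) = Add(Mul(16, Rational(1, 39)), Add(Rational(4, 9), Rational(-13, 3))) = Add(Rational(16, 39), Rational(-35, 9)) = Rational(-407, 117)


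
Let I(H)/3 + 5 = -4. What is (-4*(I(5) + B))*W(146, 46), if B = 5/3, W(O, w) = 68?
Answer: 20672/3 ≈ 6890.7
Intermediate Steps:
I(H) = -27 (I(H) = -15 + 3*(-4) = -15 - 12 = -27)
B = 5/3 (B = 5*(⅓) = 5/3 ≈ 1.6667)
(-4*(I(5) + B))*W(146, 46) = -4*(-27 + 5/3)*68 = -4*(-76/3)*68 = (304/3)*68 = 20672/3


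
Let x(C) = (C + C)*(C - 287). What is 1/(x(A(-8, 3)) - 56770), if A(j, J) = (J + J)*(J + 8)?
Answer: -1/85942 ≈ -1.1636e-5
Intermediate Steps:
A(j, J) = 2*J*(8 + J) (A(j, J) = (2*J)*(8 + J) = 2*J*(8 + J))
x(C) = 2*C*(-287 + C) (x(C) = (2*C)*(-287 + C) = 2*C*(-287 + C))
1/(x(A(-8, 3)) - 56770) = 1/(2*(2*3*(8 + 3))*(-287 + 2*3*(8 + 3)) - 56770) = 1/(2*(2*3*11)*(-287 + 2*3*11) - 56770) = 1/(2*66*(-287 + 66) - 56770) = 1/(2*66*(-221) - 56770) = 1/(-29172 - 56770) = 1/(-85942) = -1/85942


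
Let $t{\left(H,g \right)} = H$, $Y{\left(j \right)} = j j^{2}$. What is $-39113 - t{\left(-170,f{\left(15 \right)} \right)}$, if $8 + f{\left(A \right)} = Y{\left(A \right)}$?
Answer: $-38943$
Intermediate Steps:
$Y{\left(j \right)} = j^{3}$
$f{\left(A \right)} = -8 + A^{3}$
$-39113 - t{\left(-170,f{\left(15 \right)} \right)} = -39113 - -170 = -39113 + 170 = -38943$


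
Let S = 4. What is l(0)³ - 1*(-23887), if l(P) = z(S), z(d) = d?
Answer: 23951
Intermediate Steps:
l(P) = 4
l(0)³ - 1*(-23887) = 4³ - 1*(-23887) = 64 + 23887 = 23951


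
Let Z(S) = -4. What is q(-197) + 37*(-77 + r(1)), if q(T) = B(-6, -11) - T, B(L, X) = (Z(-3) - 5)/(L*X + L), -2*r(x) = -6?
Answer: -50823/20 ≈ -2541.1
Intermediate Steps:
r(x) = 3 (r(x) = -1/2*(-6) = 3)
B(L, X) = -9/(L + L*X) (B(L, X) = (-4 - 5)/(L*X + L) = -9/(L + L*X))
q(T) = -3/20 - T (q(T) = -9/(-6*(1 - 11)) - T = -9*(-1/6)/(-10) - T = -9*(-1/6)*(-1/10) - T = -3/20 - T)
q(-197) + 37*(-77 + r(1)) = (-3/20 - 1*(-197)) + 37*(-77 + 3) = (-3/20 + 197) + 37*(-74) = 3937/20 - 2738 = -50823/20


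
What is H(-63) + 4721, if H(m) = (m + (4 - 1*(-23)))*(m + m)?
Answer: 9257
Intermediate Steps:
H(m) = 2*m*(27 + m) (H(m) = (m + (4 + 23))*(2*m) = (m + 27)*(2*m) = (27 + m)*(2*m) = 2*m*(27 + m))
H(-63) + 4721 = 2*(-63)*(27 - 63) + 4721 = 2*(-63)*(-36) + 4721 = 4536 + 4721 = 9257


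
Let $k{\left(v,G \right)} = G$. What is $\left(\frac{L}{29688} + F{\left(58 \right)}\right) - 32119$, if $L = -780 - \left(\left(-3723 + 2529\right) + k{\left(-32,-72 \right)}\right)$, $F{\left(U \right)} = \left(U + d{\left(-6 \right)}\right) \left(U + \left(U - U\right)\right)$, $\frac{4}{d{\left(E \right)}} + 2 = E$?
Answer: $- \frac{142423151}{4948} \approx -28784.0$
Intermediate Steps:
$d{\left(E \right)} = \frac{4}{-2 + E}$
$F{\left(U \right)} = U \left(- \frac{1}{2} + U\right)$ ($F{\left(U \right)} = \left(U + \frac{4}{-2 - 6}\right) \left(U + \left(U - U\right)\right) = \left(U + \frac{4}{-8}\right) \left(U + 0\right) = \left(U + 4 \left(- \frac{1}{8}\right)\right) U = \left(U - \frac{1}{2}\right) U = \left(- \frac{1}{2} + U\right) U = U \left(- \frac{1}{2} + U\right)$)
$L = 486$ ($L = -780 - \left(\left(-3723 + 2529\right) - 72\right) = -780 - \left(-1194 - 72\right) = -780 - -1266 = -780 + 1266 = 486$)
$\left(\frac{L}{29688} + F{\left(58 \right)}\right) - 32119 = \left(\frac{486}{29688} + 58 \left(- \frac{1}{2} + 58\right)\right) - 32119 = \left(486 \cdot \frac{1}{29688} + 58 \cdot \frac{115}{2}\right) - 32119 = \left(\frac{81}{4948} + 3335\right) - 32119 = \frac{16501661}{4948} - 32119 = - \frac{142423151}{4948}$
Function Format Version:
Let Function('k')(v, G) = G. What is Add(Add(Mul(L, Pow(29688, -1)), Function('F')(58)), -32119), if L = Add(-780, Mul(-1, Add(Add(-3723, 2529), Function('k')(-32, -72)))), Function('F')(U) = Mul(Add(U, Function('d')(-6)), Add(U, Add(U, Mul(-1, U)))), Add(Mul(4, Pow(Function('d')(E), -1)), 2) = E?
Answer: Rational(-142423151, 4948) ≈ -28784.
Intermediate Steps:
Function('d')(E) = Mul(4, Pow(Add(-2, E), -1))
Function('F')(U) = Mul(U, Add(Rational(-1, 2), U)) (Function('F')(U) = Mul(Add(U, Mul(4, Pow(Add(-2, -6), -1))), Add(U, Add(U, Mul(-1, U)))) = Mul(Add(U, Mul(4, Pow(-8, -1))), Add(U, 0)) = Mul(Add(U, Mul(4, Rational(-1, 8))), U) = Mul(Add(U, Rational(-1, 2)), U) = Mul(Add(Rational(-1, 2), U), U) = Mul(U, Add(Rational(-1, 2), U)))
L = 486 (L = Add(-780, Mul(-1, Add(Add(-3723, 2529), -72))) = Add(-780, Mul(-1, Add(-1194, -72))) = Add(-780, Mul(-1, -1266)) = Add(-780, 1266) = 486)
Add(Add(Mul(L, Pow(29688, -1)), Function('F')(58)), -32119) = Add(Add(Mul(486, Pow(29688, -1)), Mul(58, Add(Rational(-1, 2), 58))), -32119) = Add(Add(Mul(486, Rational(1, 29688)), Mul(58, Rational(115, 2))), -32119) = Add(Add(Rational(81, 4948), 3335), -32119) = Add(Rational(16501661, 4948), -32119) = Rational(-142423151, 4948)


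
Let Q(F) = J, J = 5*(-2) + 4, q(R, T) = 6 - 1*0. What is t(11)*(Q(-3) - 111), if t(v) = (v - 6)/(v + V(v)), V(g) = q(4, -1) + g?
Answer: -585/28 ≈ -20.893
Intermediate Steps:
q(R, T) = 6 (q(R, T) = 6 + 0 = 6)
V(g) = 6 + g
J = -6 (J = -10 + 4 = -6)
t(v) = (-6 + v)/(6 + 2*v) (t(v) = (v - 6)/(v + (6 + v)) = (-6 + v)/(6 + 2*v))
Q(F) = -6
t(11)*(Q(-3) - 111) = ((-6 + 11)/(2*(3 + 11)))*(-6 - 111) = ((1/2)*5/14)*(-117) = ((1/2)*(1/14)*5)*(-117) = (5/28)*(-117) = -585/28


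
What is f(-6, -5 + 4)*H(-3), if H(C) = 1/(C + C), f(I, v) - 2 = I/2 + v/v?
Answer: 0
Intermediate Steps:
f(I, v) = 3 + I/2 (f(I, v) = 2 + (I/2 + v/v) = 2 + (I*(½) + 1) = 2 + (I/2 + 1) = 2 + (1 + I/2) = 3 + I/2)
H(C) = 1/(2*C)
f(-6, -5 + 4)*H(-3) = (3 + (½)*(-6))*((½)/(-3)) = (3 - 3)*((½)*(-⅓)) = 0*(-⅙) = 0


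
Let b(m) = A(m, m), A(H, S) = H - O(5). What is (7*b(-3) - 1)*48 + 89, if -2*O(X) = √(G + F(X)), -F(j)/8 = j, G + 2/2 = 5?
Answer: -967 + 1008*I ≈ -967.0 + 1008.0*I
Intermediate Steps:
G = 4 (G = -1 + 5 = 4)
F(j) = -8*j
O(X) = -√(4 - 8*X)/2
A(H, S) = H + 3*I (A(H, S) = H - (-1)*√(1 - 2*5) = H - (-1)*√(1 - 10) = H - (-1)*√(-9) = H - (-1)*3*I = H - (-3)*I = H + 3*I)
b(m) = m + 3*I
(7*b(-3) - 1)*48 + 89 = (7*(-3 + 3*I) - 1)*48 + 89 = ((-21 + 21*I) - 1)*48 + 89 = (-22 + 21*I)*48 + 89 = (-1056 + 1008*I) + 89 = -967 + 1008*I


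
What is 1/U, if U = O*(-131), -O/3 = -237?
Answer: -1/93141 ≈ -1.0736e-5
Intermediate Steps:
O = 711 (O = -3*(-237) = 711)
U = -93141 (U = 711*(-131) = -93141)
1/U = 1/(-93141) = -1/93141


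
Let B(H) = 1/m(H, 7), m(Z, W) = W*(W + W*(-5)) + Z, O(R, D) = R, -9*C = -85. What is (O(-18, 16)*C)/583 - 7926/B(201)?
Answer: -23104460/583 ≈ -39630.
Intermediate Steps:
C = 85/9 (C = -1/9*(-85) = 85/9 ≈ 9.4444)
m(Z, W) = Z - 4*W**2 (m(Z, W) = W*(W - 5*W) + Z = W*(-4*W) + Z = -4*W**2 + Z = Z - 4*W**2)
B(H) = 1/(-196 + H) (B(H) = 1/(H - 4*7**2) = 1/(H - 4*49) = 1/(H - 196) = 1/(-196 + H))
(O(-18, 16)*C)/583 - 7926/B(201) = -18*85/9/583 - 7926/(1/(-196 + 201)) = -170*1/583 - 7926/(1/5) = -170/583 - 7926/1/5 = -170/583 - 7926*5 = -170/583 - 39630 = -23104460/583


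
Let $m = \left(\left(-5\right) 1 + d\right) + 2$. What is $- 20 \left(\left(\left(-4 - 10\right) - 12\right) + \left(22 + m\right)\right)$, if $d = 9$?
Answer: $-40$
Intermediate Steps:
$m = 6$ ($m = \left(\left(-5\right) 1 + 9\right) + 2 = \left(-5 + 9\right) + 2 = 4 + 2 = 6$)
$- 20 \left(\left(\left(-4 - 10\right) - 12\right) + \left(22 + m\right)\right) = - 20 \left(\left(\left(-4 - 10\right) - 12\right) + \left(22 + 6\right)\right) = - 20 \left(\left(-14 - 12\right) + 28\right) = - 20 \left(-26 + 28\right) = \left(-20\right) 2 = -40$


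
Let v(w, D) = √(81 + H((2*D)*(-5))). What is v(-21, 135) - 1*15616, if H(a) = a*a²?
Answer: -15616 + 9*I*√30374999 ≈ -15616.0 + 49602.0*I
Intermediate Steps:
H(a) = a³
v(w, D) = √(81 - 1000*D³) (v(w, D) = √(81 + ((2*D)*(-5))³) = √(81 + (-10*D)³) = √(81 - 1000*D³))
v(-21, 135) - 1*15616 = √(81 - 1000*135³) - 1*15616 = √(81 - 1000*2460375) - 15616 = √(81 - 2460375000) - 15616 = √(-2460374919) - 15616 = 9*I*√30374999 - 15616 = -15616 + 9*I*√30374999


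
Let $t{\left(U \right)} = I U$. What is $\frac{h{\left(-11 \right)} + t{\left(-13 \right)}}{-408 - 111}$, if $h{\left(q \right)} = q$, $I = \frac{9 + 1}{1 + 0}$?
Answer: $\frac{47}{173} \approx 0.27168$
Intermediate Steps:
$I = 10$ ($I = \frac{10}{1} = 10 \cdot 1 = 10$)
$t{\left(U \right)} = 10 U$
$\frac{h{\left(-11 \right)} + t{\left(-13 \right)}}{-408 - 111} = \frac{-11 + 10 \left(-13\right)}{-408 - 111} = \frac{-11 - 130}{-408 - 111} = - \frac{141}{-519} = \left(-141\right) \left(- \frac{1}{519}\right) = \frac{47}{173}$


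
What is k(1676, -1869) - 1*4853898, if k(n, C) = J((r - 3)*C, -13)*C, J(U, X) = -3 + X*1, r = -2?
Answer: -4823994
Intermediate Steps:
J(U, X) = -3 + X
k(n, C) = -16*C (k(n, C) = (-3 - 13)*C = -16*C)
k(1676, -1869) - 1*4853898 = -16*(-1869) - 1*4853898 = 29904 - 4853898 = -4823994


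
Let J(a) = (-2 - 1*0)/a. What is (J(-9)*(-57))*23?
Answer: -874/3 ≈ -291.33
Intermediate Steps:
J(a) = -2/a (J(a) = (-2 + 0)/a = -2/a)
(J(-9)*(-57))*23 = (-2/(-9)*(-57))*23 = (-2*(-⅑)*(-57))*23 = ((2/9)*(-57))*23 = -38/3*23 = -874/3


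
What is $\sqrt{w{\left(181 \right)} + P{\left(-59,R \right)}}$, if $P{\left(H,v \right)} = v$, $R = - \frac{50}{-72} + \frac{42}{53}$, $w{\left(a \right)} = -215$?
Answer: $\frac{i \sqrt{21591299}}{318} \approx 14.612 i$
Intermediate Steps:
$R = \frac{2837}{1908}$ ($R = \left(-50\right) \left(- \frac{1}{72}\right) + 42 \cdot \frac{1}{53} = \frac{25}{36} + \frac{42}{53} = \frac{2837}{1908} \approx 1.4869$)
$\sqrt{w{\left(181 \right)} + P{\left(-59,R \right)}} = \sqrt{-215 + \frac{2837}{1908}} = \sqrt{- \frac{407383}{1908}} = \frac{i \sqrt{21591299}}{318}$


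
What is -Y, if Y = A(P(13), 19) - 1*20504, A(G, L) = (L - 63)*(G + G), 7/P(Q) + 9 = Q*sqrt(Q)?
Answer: 10848002/529 + 2002*sqrt(13)/529 ≈ 20520.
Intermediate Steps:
P(Q) = 7/(-9 + Q**(3/2)) (P(Q) = 7/(-9 + Q*sqrt(Q)) = 7/(-9 + Q**(3/2)))
A(G, L) = 2*G*(-63 + L) (A(G, L) = (-63 + L)*(2*G) = 2*G*(-63 + L))
Y = -20504 - 616/(-9 + 13*sqrt(13)) (Y = 2*(7/(-9 + 13**(3/2)))*(-63 + 19) - 1*20504 = 2*(7/(-9 + 13*sqrt(13)))*(-44) - 20504 = -616/(-9 + 13*sqrt(13)) - 20504 = -20504 - 616/(-9 + 13*sqrt(13)) ≈ -20520.)
-Y = -(-10848002/529 - 2002*sqrt(13)/529) = 10848002/529 + 2002*sqrt(13)/529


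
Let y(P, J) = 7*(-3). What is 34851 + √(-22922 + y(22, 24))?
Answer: 34851 + I*√22943 ≈ 34851.0 + 151.47*I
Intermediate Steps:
y(P, J) = -21
34851 + √(-22922 + y(22, 24)) = 34851 + √(-22922 - 21) = 34851 + √(-22943) = 34851 + I*√22943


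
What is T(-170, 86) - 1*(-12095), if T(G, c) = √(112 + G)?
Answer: 12095 + I*√58 ≈ 12095.0 + 7.6158*I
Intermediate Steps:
T(-170, 86) - 1*(-12095) = √(112 - 170) - 1*(-12095) = √(-58) + 12095 = I*√58 + 12095 = 12095 + I*√58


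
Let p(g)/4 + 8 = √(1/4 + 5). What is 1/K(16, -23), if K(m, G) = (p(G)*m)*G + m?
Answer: 737/7979728 + 23*√21/3989864 ≈ 0.00011878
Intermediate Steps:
p(g) = -32 + 2*√21 (p(g) = -32 + 4*√(1/4 + 5) = -32 + 4*√(¼ + 5) = -32 + 4*√(21/4) = -32 + 4*(√21/2) = -32 + 2*√21)
K(m, G) = m + G*m*(-32 + 2*√21) (K(m, G) = ((-32 + 2*√21)*m)*G + m = (m*(-32 + 2*√21))*G + m = G*m*(-32 + 2*√21) + m = m + G*m*(-32 + 2*√21))
1/K(16, -23) = 1/(-1*16*(-1 + 2*(-23)*(16 - √21))) = 1/(-1*16*(-1 + (-736 + 46*√21))) = 1/(-1*16*(-737 + 46*√21)) = 1/(11792 - 736*√21)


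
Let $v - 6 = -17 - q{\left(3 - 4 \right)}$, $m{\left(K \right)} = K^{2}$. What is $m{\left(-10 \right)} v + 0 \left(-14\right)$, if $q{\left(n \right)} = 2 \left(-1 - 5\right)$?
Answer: $100$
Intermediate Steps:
$q{\left(n \right)} = -12$ ($q{\left(n \right)} = 2 \left(-6\right) = -12$)
$v = 1$ ($v = 6 - 5 = 1$)
$m{\left(-10 \right)} v + 0 \left(-14\right) = \left(-10\right)^{2} \cdot 1 + 0 \left(-14\right) = 100 \cdot 1 + 0 = 100 + 0 = 100$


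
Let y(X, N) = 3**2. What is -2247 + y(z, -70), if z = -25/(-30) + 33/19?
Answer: -2238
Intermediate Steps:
z = 293/114 (z = -25*(-1/30) + 33*(1/19) = 5/6 + 33/19 = 293/114 ≈ 2.5702)
y(X, N) = 9
-2247 + y(z, -70) = -2247 + 9 = -2238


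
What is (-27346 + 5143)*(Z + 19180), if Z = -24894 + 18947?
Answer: -293812299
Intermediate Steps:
Z = -5947
(-27346 + 5143)*(Z + 19180) = (-27346 + 5143)*(-5947 + 19180) = -22203*13233 = -293812299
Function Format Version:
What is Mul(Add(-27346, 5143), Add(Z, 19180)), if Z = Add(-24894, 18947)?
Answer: -293812299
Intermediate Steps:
Z = -5947
Mul(Add(-27346, 5143), Add(Z, 19180)) = Mul(Add(-27346, 5143), Add(-5947, 19180)) = Mul(-22203, 13233) = -293812299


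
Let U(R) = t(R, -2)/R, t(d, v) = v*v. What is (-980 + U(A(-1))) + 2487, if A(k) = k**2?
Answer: 1511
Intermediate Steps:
t(d, v) = v**2
U(R) = 4/R (U(R) = (-2)**2/R = 4/R)
(-980 + U(A(-1))) + 2487 = (-980 + 4/((-1)**2)) + 2487 = (-980 + 4/1) + 2487 = (-980 + 4*1) + 2487 = (-980 + 4) + 2487 = -976 + 2487 = 1511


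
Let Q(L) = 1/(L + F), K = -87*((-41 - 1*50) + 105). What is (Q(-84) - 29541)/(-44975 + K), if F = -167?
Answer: 1059256/1656349 ≈ 0.63951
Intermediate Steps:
K = -1218 (K = -87*((-41 - 50) + 105) = -87*(-91 + 105) = -87*14 = -1218)
Q(L) = 1/(-167 + L) (Q(L) = 1/(L - 167) = 1/(-167 + L))
(Q(-84) - 29541)/(-44975 + K) = (1/(-167 - 84) - 29541)/(-44975 - 1218) = (1/(-251) - 29541)/(-46193) = (-1/251 - 29541)*(-1/46193) = -7414792/251*(-1/46193) = 1059256/1656349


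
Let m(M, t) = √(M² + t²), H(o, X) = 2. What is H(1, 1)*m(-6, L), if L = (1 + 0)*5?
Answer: 2*√61 ≈ 15.620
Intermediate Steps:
L = 5 (L = 1*5 = 5)
H(1, 1)*m(-6, L) = 2*√((-6)² + 5²) = 2*√(36 + 25) = 2*√61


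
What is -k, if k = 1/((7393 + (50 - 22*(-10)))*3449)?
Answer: -1/26429687 ≈ -3.7836e-8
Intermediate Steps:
k = 1/26429687 (k = (1/3449)/(7393 + (50 + 220)) = (1/3449)/(7393 + 270) = (1/3449)/7663 = (1/7663)*(1/3449) = 1/26429687 ≈ 3.7836e-8)
-k = -1*1/26429687 = -1/26429687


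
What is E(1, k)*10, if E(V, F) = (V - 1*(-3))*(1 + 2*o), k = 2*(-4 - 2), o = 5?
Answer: 440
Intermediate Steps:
k = -12 (k = 2*(-6) = -12)
E(V, F) = 33 + 11*V (E(V, F) = (V - 1*(-3))*(1 + 2*5) = (V + 3)*(1 + 10) = (3 + V)*11 = 33 + 11*V)
E(1, k)*10 = (33 + 11*1)*10 = (33 + 11)*10 = 44*10 = 440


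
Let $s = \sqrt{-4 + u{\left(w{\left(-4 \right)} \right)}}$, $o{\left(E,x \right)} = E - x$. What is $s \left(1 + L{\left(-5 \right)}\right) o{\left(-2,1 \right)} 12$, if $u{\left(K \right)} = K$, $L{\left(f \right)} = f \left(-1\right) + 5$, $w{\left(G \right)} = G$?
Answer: $- 792 i \sqrt{2} \approx - 1120.1 i$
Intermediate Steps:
$L{\left(f \right)} = 5 - f$ ($L{\left(f \right)} = - f + 5 = 5 - f$)
$s = 2 i \sqrt{2}$ ($s = \sqrt{-4 - 4} = \sqrt{-8} = 2 i \sqrt{2} \approx 2.8284 i$)
$s \left(1 + L{\left(-5 \right)}\right) o{\left(-2,1 \right)} 12 = 2 i \sqrt{2} \left(1 + \left(5 - -5\right)\right) \left(-2 - 1\right) 12 = 2 i \sqrt{2} \left(1 + \left(5 + 5\right)\right) \left(-2 - 1\right) 12 = 2 i \sqrt{2} \left(1 + 10\right) \left(-3\right) 12 = 2 i \sqrt{2} \cdot 11 \left(-3\right) 12 = 22 i \sqrt{2} \left(-3\right) 12 = - 66 i \sqrt{2} \cdot 12 = - 792 i \sqrt{2}$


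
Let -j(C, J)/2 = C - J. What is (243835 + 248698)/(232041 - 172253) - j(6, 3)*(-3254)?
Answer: -1166808379/59788 ≈ -19516.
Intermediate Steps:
j(C, J) = -2*C + 2*J (j(C, J) = -2*(C - J) = -2*C + 2*J)
(243835 + 248698)/(232041 - 172253) - j(6, 3)*(-3254) = (243835 + 248698)/(232041 - 172253) - (-2*6 + 2*3)*(-3254) = 492533/59788 - (-12 + 6)*(-3254) = 492533*(1/59788) - (-6)*(-3254) = 492533/59788 - 1*19524 = 492533/59788 - 19524 = -1166808379/59788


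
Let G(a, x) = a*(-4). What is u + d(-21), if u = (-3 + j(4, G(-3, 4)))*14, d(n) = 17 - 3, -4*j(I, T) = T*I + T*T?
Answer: -700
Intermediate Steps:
G(a, x) = -4*a
j(I, T) = -T**2/4 - I*T/4 (j(I, T) = -(T*I + T*T)/4 = -(I*T + T**2)/4 = -(T**2 + I*T)/4 = -T**2/4 - I*T/4)
d(n) = 14
u = -714 (u = (-3 - (-4*(-3))*(4 - 4*(-3))/4)*14 = (-3 - 1/4*12*(4 + 12))*14 = (-3 - 1/4*12*16)*14 = (-3 - 48)*14 = -51*14 = -714)
u + d(-21) = -714 + 14 = -700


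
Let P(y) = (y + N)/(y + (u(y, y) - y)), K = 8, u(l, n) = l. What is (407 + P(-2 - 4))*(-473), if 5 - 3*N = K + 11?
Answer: -1740167/9 ≈ -1.9335e+5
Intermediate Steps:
N = -14/3 (N = 5/3 - (8 + 11)/3 = 5/3 - ⅓*19 = 5/3 - 19/3 = -14/3 ≈ -4.6667)
P(y) = (-14/3 + y)/y (P(y) = (y - 14/3)/(y + (y - y)) = (-14/3 + y)/(y + 0) = (-14/3 + y)/y)
(407 + P(-2 - 4))*(-473) = (407 + (-14/3 + (-2 - 4))/(-2 - 4))*(-473) = (407 + (-14/3 - 6)/(-6))*(-473) = (407 - ⅙*(-32/3))*(-473) = (407 + 16/9)*(-473) = (3679/9)*(-473) = -1740167/9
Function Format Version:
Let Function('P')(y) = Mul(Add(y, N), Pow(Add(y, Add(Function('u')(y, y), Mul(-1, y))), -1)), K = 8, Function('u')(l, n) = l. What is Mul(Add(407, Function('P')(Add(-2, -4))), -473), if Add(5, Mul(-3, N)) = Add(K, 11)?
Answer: Rational(-1740167, 9) ≈ -1.9335e+5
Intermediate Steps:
N = Rational(-14, 3) (N = Add(Rational(5, 3), Mul(Rational(-1, 3), Add(8, 11))) = Add(Rational(5, 3), Mul(Rational(-1, 3), 19)) = Add(Rational(5, 3), Rational(-19, 3)) = Rational(-14, 3) ≈ -4.6667)
Function('P')(y) = Mul(Pow(y, -1), Add(Rational(-14, 3), y)) (Function('P')(y) = Mul(Add(y, Rational(-14, 3)), Pow(Add(y, Add(y, Mul(-1, y))), -1)) = Mul(Add(Rational(-14, 3), y), Pow(Add(y, 0), -1)) = Mul(Add(Rational(-14, 3), y), Pow(y, -1)) = Mul(Pow(y, -1), Add(Rational(-14, 3), y)))
Mul(Add(407, Function('P')(Add(-2, -4))), -473) = Mul(Add(407, Mul(Pow(Add(-2, -4), -1), Add(Rational(-14, 3), Add(-2, -4)))), -473) = Mul(Add(407, Mul(Pow(-6, -1), Add(Rational(-14, 3), -6))), -473) = Mul(Add(407, Mul(Rational(-1, 6), Rational(-32, 3))), -473) = Mul(Add(407, Rational(16, 9)), -473) = Mul(Rational(3679, 9), -473) = Rational(-1740167, 9)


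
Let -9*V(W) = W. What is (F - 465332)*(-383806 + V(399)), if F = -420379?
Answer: 339980462587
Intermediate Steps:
V(W) = -W/9
(F - 465332)*(-383806 + V(399)) = (-420379 - 465332)*(-383806 - ⅑*399) = -885711*(-383806 - 133/3) = -885711*(-1151551/3) = 339980462587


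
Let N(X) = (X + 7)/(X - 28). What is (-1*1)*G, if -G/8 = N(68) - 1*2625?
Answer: -20985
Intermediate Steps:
N(X) = (7 + X)/(-28 + X)
G = 20985 (G = -8*((7 + 68)/(-28 + 68) - 1*2625) = -8*(75/40 - 2625) = -8*((1/40)*75 - 2625) = -8*(15/8 - 2625) = -8*(-20985/8) = 20985)
(-1*1)*G = -1*1*20985 = -1*20985 = -20985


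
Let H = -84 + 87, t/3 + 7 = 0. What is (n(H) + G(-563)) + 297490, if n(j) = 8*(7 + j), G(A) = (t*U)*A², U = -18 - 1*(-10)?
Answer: 53548362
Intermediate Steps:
t = -21 (t = -21 + 3*0 = -21 + 0 = -21)
U = -8 (U = -18 + 10 = -8)
G(A) = 168*A² (G(A) = (-21*(-8))*A² = 168*A²)
H = 3
n(j) = 56 + 8*j
(n(H) + G(-563)) + 297490 = ((56 + 8*3) + 168*(-563)²) + 297490 = ((56 + 24) + 168*316969) + 297490 = (80 + 53250792) + 297490 = 53250872 + 297490 = 53548362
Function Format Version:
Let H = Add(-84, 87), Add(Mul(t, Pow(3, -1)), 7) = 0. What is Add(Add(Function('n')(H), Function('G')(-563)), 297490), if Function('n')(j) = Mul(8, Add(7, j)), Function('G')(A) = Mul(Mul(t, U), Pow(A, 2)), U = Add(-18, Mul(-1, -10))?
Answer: 53548362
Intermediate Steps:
t = -21 (t = Add(-21, Mul(3, 0)) = Add(-21, 0) = -21)
U = -8 (U = Add(-18, 10) = -8)
Function('G')(A) = Mul(168, Pow(A, 2)) (Function('G')(A) = Mul(Mul(-21, -8), Pow(A, 2)) = Mul(168, Pow(A, 2)))
H = 3
Function('n')(j) = Add(56, Mul(8, j))
Add(Add(Function('n')(H), Function('G')(-563)), 297490) = Add(Add(Add(56, Mul(8, 3)), Mul(168, Pow(-563, 2))), 297490) = Add(Add(Add(56, 24), Mul(168, 316969)), 297490) = Add(Add(80, 53250792), 297490) = Add(53250872, 297490) = 53548362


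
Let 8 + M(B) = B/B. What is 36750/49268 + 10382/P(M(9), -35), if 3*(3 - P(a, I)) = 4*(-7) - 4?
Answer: 768003939/1009994 ≈ 760.40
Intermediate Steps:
M(B) = -7 (M(B) = -8 + B/B = -8 + 1 = -7)
P(a, I) = 41/3 (P(a, I) = 3 - (4*(-7) - 4)/3 = 3 - (-28 - 4)/3 = 3 - ⅓*(-32) = 3 + 32/3 = 41/3)
36750/49268 + 10382/P(M(9), -35) = 36750/49268 + 10382/(41/3) = 36750*(1/49268) + 10382*(3/41) = 18375/24634 + 31146/41 = 768003939/1009994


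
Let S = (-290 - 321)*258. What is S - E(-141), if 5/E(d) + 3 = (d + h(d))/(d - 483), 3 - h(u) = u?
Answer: -19704542/125 ≈ -1.5764e+5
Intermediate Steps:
h(u) = 3 - u
S = -157638 (S = -611*258 = -157638)
E(d) = 5/(-3 + 3/(-483 + d)) (E(d) = 5/(-3 + (d + (3 - d))/(d - 483)) = 5/(-3 + 3/(-483 + d)))
S - E(-141) = -157638 - 5*(483 - 1*(-141))/(3*(-484 - 141)) = -157638 - 5*(483 + 141)/(3*(-625)) = -157638 - 5*(-1)*624/(3*625) = -157638 - 1*(-208/125) = -157638 + 208/125 = -19704542/125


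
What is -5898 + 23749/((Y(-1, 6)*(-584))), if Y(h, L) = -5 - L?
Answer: -3442273/584 ≈ -5894.3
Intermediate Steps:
-5898 + 23749/((Y(-1, 6)*(-584))) = -5898 + 23749/(((-5 - 1*6)*(-584))) = -5898 + 23749/(((-5 - 6)*(-584))) = -5898 + 23749/((-11*(-584))) = -5898 + 23749/6424 = -5898 + 23749*(1/6424) = -5898 + 2159/584 = -3442273/584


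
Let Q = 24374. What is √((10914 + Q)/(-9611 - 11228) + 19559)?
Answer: 3*√943670296023/20839 ≈ 139.85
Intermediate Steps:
√((10914 + Q)/(-9611 - 11228) + 19559) = √((10914 + 24374)/(-9611 - 11228) + 19559) = √(35288/(-20839) + 19559) = √(35288*(-1/20839) + 19559) = √(-35288/20839 + 19559) = √(407554713/20839) = 3*√943670296023/20839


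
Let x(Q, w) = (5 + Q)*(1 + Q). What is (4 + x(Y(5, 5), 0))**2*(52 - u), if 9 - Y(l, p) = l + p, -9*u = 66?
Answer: 2848/3 ≈ 949.33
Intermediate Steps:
u = -22/3 (u = -1/9*66 = -22/3 ≈ -7.3333)
Y(l, p) = 9 - l - p (Y(l, p) = 9 - (l + p) = 9 + (-l - p) = 9 - l - p)
x(Q, w) = (1 + Q)*(5 + Q)
(4 + x(Y(5, 5), 0))**2*(52 - u) = (4 + (5 + (9 - 1*5 - 1*5)**2 + 6*(9 - 1*5 - 1*5)))**2*(52 - 1*(-22/3)) = (4 + (5 + (9 - 5 - 5)**2 + 6*(9 - 5 - 5)))**2*(52 + 22/3) = (4 + (5 + (-1)**2 + 6*(-1)))**2*(178/3) = (4 + (5 + 1 - 6))**2*(178/3) = (4 + 0)**2*(178/3) = 4**2*(178/3) = 16*(178/3) = 2848/3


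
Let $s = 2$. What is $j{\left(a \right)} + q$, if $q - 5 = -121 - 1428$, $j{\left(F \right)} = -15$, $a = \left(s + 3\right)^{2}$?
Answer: $-1559$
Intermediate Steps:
$a = 25$ ($a = \left(2 + 3\right)^{2} = 5^{2} = 25$)
$q = -1544$ ($q = 5 - 1549 = -1544$)
$j{\left(a \right)} + q = -15 - 1544 = -1559$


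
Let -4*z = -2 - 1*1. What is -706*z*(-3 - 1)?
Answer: 2118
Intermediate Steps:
z = ¾ (z = -(-2 - 1*1)/4 = -(-2 - 1)/4 = -¼*(-3) = ¾ ≈ 0.75000)
-706*z*(-3 - 1) = -1059*(-3 - 1)/2 = -1059*(-4)/2 = -706*(-3) = 2118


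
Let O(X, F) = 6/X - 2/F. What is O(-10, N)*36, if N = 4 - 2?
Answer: -288/5 ≈ -57.600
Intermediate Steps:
N = 2
O(X, F) = -2/F + 6/X
O(-10, N)*36 = (-2/2 + 6/(-10))*36 = (-2*1/2 + 6*(-1/10))*36 = (-1 - 3/5)*36 = -8/5*36 = -288/5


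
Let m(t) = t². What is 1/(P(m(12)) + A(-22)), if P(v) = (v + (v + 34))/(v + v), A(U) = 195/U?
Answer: -1584/12269 ≈ -0.12911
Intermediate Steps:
P(v) = (34 + 2*v)/(2*v) (P(v) = (v + (34 + v))/((2*v)) = (34 + 2*v)*(1/(2*v)) = (34 + 2*v)/(2*v))
1/(P(m(12)) + A(-22)) = 1/((17 + 12²)/(12²) + 195/(-22)) = 1/((17 + 144)/144 + 195*(-1/22)) = 1/((1/144)*161 - 195/22) = 1/(161/144 - 195/22) = 1/(-12269/1584) = -1584/12269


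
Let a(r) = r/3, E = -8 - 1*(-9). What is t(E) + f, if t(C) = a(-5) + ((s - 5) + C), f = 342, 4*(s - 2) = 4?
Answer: 1018/3 ≈ 339.33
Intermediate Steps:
E = 1 (E = -8 + 9 = 1)
s = 3 (s = 2 + (1/4)*4 = 2 + 1 = 3)
a(r) = r/3 (a(r) = r*(1/3) = r/3)
t(C) = -11/3 + C (t(C) = (1/3)*(-5) + ((3 - 5) + C) = -5/3 + (-2 + C) = -11/3 + C)
t(E) + f = (-11/3 + 1) + 342 = -8/3 + 342 = 1018/3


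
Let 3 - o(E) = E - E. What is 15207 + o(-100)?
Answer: 15210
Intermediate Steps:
o(E) = 3 (o(E) = 3 - (E - E) = 3 - 1*0 = 3 + 0 = 3)
15207 + o(-100) = 15207 + 3 = 15210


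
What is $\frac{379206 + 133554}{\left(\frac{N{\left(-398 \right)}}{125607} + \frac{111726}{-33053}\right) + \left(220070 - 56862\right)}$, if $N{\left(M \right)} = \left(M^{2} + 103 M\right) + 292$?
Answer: $\frac{177401635546830}{56464881654091} \approx 3.1418$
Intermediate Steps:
$N{\left(M \right)} = 292 + M^{2} + 103 M$
$\frac{379206 + 133554}{\left(\frac{N{\left(-398 \right)}}{125607} + \frac{111726}{-33053}\right) + \left(220070 - 56862\right)} = \frac{379206 + 133554}{\left(\frac{292 + \left(-398\right)^{2} + 103 \left(-398\right)}{125607} + \frac{111726}{-33053}\right) + \left(220070 - 56862\right)} = \frac{512760}{\left(\left(292 + 158404 - 40994\right) \frac{1}{125607} + 111726 \left(- \frac{1}{33053}\right)\right) + \left(220070 - 56862\right)} = \frac{512760}{\left(117702 \cdot \frac{1}{125607} - \frac{111726}{33053}\right) + 163208} = \frac{512760}{\left(\frac{39234}{41869} - \frac{111726}{33053}\right) + 163208} = \frac{512760}{- \frac{3381054492}{1383896057} + 163208} = \frac{512760}{\frac{225859526616364}{1383896057}} = 512760 \cdot \frac{1383896057}{225859526616364} = \frac{177401635546830}{56464881654091}$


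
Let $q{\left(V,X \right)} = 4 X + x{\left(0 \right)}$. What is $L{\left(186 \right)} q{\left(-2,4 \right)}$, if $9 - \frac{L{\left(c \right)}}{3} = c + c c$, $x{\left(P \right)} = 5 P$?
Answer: $-1669104$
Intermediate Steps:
$q{\left(V,X \right)} = 4 X$ ($q{\left(V,X \right)} = 4 X + 5 \cdot 0 = 4 X + 0 = 4 X$)
$L{\left(c \right)} = 27 - 3 c - 3 c^{2}$ ($L{\left(c \right)} = 27 - 3 \left(c + c c\right) = 27 - 3 \left(c + c^{2}\right) = 27 - \left(3 c + 3 c^{2}\right) = 27 - 3 c - 3 c^{2}$)
$L{\left(186 \right)} q{\left(-2,4 \right)} = \left(27 - 558 - 3 \cdot 186^{2}\right) 4 \cdot 4 = \left(27 - 558 - 103788\right) 16 = \left(-104319\right) 16 = -1669104$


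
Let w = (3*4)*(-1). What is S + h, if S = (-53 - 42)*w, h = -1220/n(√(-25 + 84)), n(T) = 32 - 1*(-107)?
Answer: 157240/139 ≈ 1131.2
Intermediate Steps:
w = -12 (w = 12*(-1) = -12)
n(T) = 139 (n(T) = 32 + 107 = 139)
h = -1220/139 ≈ -8.7770
S = 1140 (S = (-53 - 42)*(-12) = -95*(-12) = 1140)
S + h = 1140 - 1220/139 = 157240/139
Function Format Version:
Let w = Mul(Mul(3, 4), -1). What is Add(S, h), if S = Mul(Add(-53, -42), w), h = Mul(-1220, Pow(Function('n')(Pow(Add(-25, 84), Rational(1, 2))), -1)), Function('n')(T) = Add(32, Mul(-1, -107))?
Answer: Rational(157240, 139) ≈ 1131.2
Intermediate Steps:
w = -12 (w = Mul(12, -1) = -12)
Function('n')(T) = 139 (Function('n')(T) = Add(32, 107) = 139)
h = Rational(-1220, 139) (h = Mul(-1220, Pow(139, -1)) = Mul(-1220, Rational(1, 139)) = Rational(-1220, 139) ≈ -8.7770)
S = 1140 (S = Mul(Add(-53, -42), -12) = Mul(-95, -12) = 1140)
Add(S, h) = Add(1140, Rational(-1220, 139)) = Rational(157240, 139)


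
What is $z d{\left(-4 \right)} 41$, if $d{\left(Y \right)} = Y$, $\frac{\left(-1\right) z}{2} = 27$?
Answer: $8856$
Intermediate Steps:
$z = -54$ ($z = \left(-2\right) 27 = -54$)
$z d{\left(-4 \right)} 41 = \left(-54\right) \left(-4\right) 41 = 216 \cdot 41 = 8856$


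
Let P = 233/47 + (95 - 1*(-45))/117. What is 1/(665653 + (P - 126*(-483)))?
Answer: 5499/3995117830 ≈ 1.3764e-6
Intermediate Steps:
P = 33841/5499 (P = 233*(1/47) + (95 + 45)*(1/117) = 233/47 + 140*(1/117) = 233/47 + 140/117 = 33841/5499 ≈ 6.1540)
1/(665653 + (P - 126*(-483))) = 1/(665653 + (33841/5499 - 126*(-483))) = 1/(665653 + (33841/5499 + 60858)) = 1/(665653 + 334691983/5499) = 1/(3995117830/5499) = 5499/3995117830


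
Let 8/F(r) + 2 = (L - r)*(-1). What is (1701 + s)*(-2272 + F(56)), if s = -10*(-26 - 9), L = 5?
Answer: -32616760/7 ≈ -4.6595e+6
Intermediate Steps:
F(r) = 8/(-7 + r) (F(r) = 8/(-2 + (5 - r)*(-1)) = 8/(-2 + (-5 + r)) = 8/(-7 + r))
s = 350 (s = -10*(-35) = 350)
(1701 + s)*(-2272 + F(56)) = (1701 + 350)*(-2272 + 8/(-7 + 56)) = 2051*(-2272 + 8/49) = 2051*(-111320/49) = -32616760/7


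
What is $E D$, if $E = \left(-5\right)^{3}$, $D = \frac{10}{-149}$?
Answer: $\frac{1250}{149} \approx 8.3893$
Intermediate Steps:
$D = - \frac{10}{149}$ ($D = 10 \left(- \frac{1}{149}\right) = - \frac{10}{149} \approx -0.067114$)
$E = -125$
$E D = \left(-125\right) \left(- \frac{10}{149}\right) = \frac{1250}{149}$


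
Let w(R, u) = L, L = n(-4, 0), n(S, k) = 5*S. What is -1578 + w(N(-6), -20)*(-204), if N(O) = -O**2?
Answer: 2502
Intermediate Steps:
L = -20 (L = 5*(-4) = -20)
w(R, u) = -20
-1578 + w(N(-6), -20)*(-204) = -1578 - 20*(-204) = -1578 + 4080 = 2502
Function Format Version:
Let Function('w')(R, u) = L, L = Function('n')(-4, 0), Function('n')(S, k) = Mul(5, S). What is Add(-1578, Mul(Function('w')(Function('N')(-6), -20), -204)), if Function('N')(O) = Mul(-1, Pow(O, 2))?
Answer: 2502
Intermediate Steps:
L = -20 (L = Mul(5, -4) = -20)
Function('w')(R, u) = -20
Add(-1578, Mul(Function('w')(Function('N')(-6), -20), -204)) = Add(-1578, Mul(-20, -204)) = Add(-1578, 4080) = 2502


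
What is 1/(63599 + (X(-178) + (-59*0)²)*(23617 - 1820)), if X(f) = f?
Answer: -1/3816267 ≈ -2.6204e-7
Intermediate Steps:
1/(63599 + (X(-178) + (-59*0)²)*(23617 - 1820)) = 1/(63599 + (-178 + (-59*0)²)*(23617 - 1820)) = 1/(63599 + (-178 + 0²)*21797) = 1/(63599 + (-178 + 0)*21797) = 1/(63599 - 178*21797) = 1/(63599 - 3879866) = 1/(-3816267) = -1/3816267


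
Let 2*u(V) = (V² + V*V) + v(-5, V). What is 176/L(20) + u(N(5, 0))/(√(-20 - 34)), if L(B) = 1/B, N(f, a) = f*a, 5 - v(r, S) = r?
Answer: 3520 - 5*I*√6/18 ≈ 3520.0 - 0.68041*I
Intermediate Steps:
v(r, S) = 5 - r
N(f, a) = a*f
u(V) = 5 + V² (u(V) = ((V² + V*V) + (5 - 1*(-5)))/2 = ((V² + V²) + (5 + 5))/2 = (2*V² + 10)/2 = (10 + 2*V²)/2 = 5 + V²)
176/L(20) + u(N(5, 0))/(√(-20 - 34)) = 176/(1/20) + (5 + (0*5)²)/(√(-20 - 34)) = 176/(1/20) + (5 + 0²)/(√(-54)) = 176*20 + (5 + 0)/((3*I*√6)) = 3520 + 5*(-I*√6/18) = 3520 - 5*I*√6/18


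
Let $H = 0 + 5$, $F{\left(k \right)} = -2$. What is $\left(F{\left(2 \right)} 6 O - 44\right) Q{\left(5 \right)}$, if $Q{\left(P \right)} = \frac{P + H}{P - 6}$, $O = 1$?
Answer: $560$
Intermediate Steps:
$H = 5$
$Q{\left(P \right)} = \frac{5 + P}{-6 + P}$ ($Q{\left(P \right)} = \frac{P + 5}{P - 6} = \frac{5 + P}{-6 + P}$)
$\left(F{\left(2 \right)} 6 O - 44\right) Q{\left(5 \right)} = \left(\left(-2\right) 6 \cdot 1 - 44\right) \frac{5 + 5}{-6 + 5} = \left(\left(-12\right) 1 - 44\right) \frac{1}{-1} \cdot 10 = \left(-12 - 44\right) \left(\left(-1\right) 10\right) = \left(-56\right) \left(-10\right) = 560$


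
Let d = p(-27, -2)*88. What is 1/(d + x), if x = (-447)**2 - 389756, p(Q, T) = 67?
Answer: -1/184051 ≈ -5.4333e-6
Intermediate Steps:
x = -189947 (x = 199809 - 389756 = -189947)
d = 5896 (d = 67*88 = 5896)
1/(d + x) = 1/(5896 - 189947) = 1/(-184051) = -1/184051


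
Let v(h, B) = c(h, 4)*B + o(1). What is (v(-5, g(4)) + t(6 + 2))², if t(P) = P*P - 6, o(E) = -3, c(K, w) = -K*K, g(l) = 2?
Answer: 25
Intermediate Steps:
c(K, w) = -K²
t(P) = -6 + P² (t(P) = P² - 6 = -6 + P²)
v(h, B) = -3 - B*h² (v(h, B) = (-h²)*B - 3 = -B*h² - 3 = -3 - B*h²)
(v(-5, g(4)) + t(6 + 2))² = ((-3 - 1*2*(-5)²) + (-6 + (6 + 2)²))² = ((-3 - 1*2*25) + (-6 + 8²))² = ((-3 - 50) + (-6 + 64))² = (-53 + 58)² = 5² = 25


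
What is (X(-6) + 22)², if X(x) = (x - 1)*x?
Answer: 4096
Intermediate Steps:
X(x) = x*(-1 + x) (X(x) = (-1 + x)*x = x*(-1 + x))
(X(-6) + 22)² = (-6*(-1 - 6) + 22)² = (-6*(-7) + 22)² = (42 + 22)² = 64² = 4096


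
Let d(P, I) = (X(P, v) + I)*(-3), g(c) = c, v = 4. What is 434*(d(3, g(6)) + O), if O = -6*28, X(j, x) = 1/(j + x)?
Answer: -80910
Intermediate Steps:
d(P, I) = -3*I - 3/(4 + P) (d(P, I) = (1/(P + 4) + I)*(-3) = (1/(4 + P) + I)*(-3) = (I + 1/(4 + P))*(-3) = -3*I - 3/(4 + P))
O = -168
434*(d(3, g(6)) + O) = 434*(3*(-1 - 1*6*(4 + 3))/(4 + 3) - 168) = 434*(3*(-1 - 1*6*7)/7 - 168) = 434*(3*(⅐)*(-1 - 42) - 168) = 434*(3*(⅐)*(-43) - 168) = 434*(-129/7 - 168) = 434*(-1305/7) = -80910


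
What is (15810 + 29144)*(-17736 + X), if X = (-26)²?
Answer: -766915240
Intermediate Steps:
X = 676
(15810 + 29144)*(-17736 + X) = (15810 + 29144)*(-17736 + 676) = 44954*(-17060) = -766915240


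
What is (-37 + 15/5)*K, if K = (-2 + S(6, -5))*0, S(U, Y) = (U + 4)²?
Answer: 0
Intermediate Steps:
S(U, Y) = (4 + U)²
K = 0 (K = (-2 + (4 + 6)²)*0 = (-2 + 10²)*0 = (-2 + 100)*0 = 98*0 = 0)
(-37 + 15/5)*K = (-37 + 15/5)*0 = (-37 + 15*(⅕))*0 = (-37 + 3)*0 = -34*0 = 0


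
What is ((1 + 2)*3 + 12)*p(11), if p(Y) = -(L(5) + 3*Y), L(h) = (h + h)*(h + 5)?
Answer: -2793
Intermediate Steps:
L(h) = 2*h*(5 + h) (L(h) = (2*h)*(5 + h) = 2*h*(5 + h))
p(Y) = -100 - 3*Y (p(Y) = -(2*5*(5 + 5) + 3*Y) = -(2*5*10 + 3*Y) = -(100 + 3*Y) = -100 - 3*Y)
((1 + 2)*3 + 12)*p(11) = ((1 + 2)*3 + 12)*(-100 - 3*11) = (3*3 + 12)*(-100 - 33) = (9 + 12)*(-133) = 21*(-133) = -2793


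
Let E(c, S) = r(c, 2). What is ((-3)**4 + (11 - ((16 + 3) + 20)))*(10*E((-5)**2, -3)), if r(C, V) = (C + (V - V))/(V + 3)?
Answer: 2650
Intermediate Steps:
r(C, V) = C/(3 + V) (r(C, V) = (C + 0)/(3 + V) = C/(3 + V))
E(c, S) = c/5 (E(c, S) = c/(3 + 2) = c/5)
((-3)**4 + (11 - ((16 + 3) + 20)))*(10*E((-5)**2, -3)) = ((-3)**4 + (11 - ((16 + 3) + 20)))*(10*((1/5)*(-5)**2)) = (81 + (11 - (19 + 20)))*(10*((1/5)*25)) = (81 + (11 - 1*39))*(10*5) = (81 + (11 - 39))*50 = (81 - 28)*50 = 53*50 = 2650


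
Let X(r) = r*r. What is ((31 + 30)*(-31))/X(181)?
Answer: -1891/32761 ≈ -0.057721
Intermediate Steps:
X(r) = r**2
((31 + 30)*(-31))/X(181) = ((31 + 30)*(-31))/(181**2) = (61*(-31))/32761 = -1891*1/32761 = -1891/32761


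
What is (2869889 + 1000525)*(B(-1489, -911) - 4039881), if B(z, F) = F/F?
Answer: -15636008110320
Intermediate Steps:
B(z, F) = 1
(2869889 + 1000525)*(B(-1489, -911) - 4039881) = (2869889 + 1000525)*(1 - 4039881) = 3870414*(-4039880) = -15636008110320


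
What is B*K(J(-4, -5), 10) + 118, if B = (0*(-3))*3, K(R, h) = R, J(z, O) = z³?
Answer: 118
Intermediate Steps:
B = 0 (B = 0*3 = 0)
B*K(J(-4, -5), 10) + 118 = 0*(-4)³ + 118 = 0*(-64) + 118 = 0 + 118 = 118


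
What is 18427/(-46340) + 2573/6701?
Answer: -4246507/310524340 ≈ -0.013675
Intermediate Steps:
18427/(-46340) + 2573/6701 = 18427*(-1/46340) + 2573*(1/6701) = -18427/46340 + 2573/6701 = -4246507/310524340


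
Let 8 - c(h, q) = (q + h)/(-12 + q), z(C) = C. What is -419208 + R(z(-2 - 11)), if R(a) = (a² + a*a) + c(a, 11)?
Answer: -418864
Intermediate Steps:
c(h, q) = 8 - (h + q)/(-12 + q) (c(h, q) = 8 - (q + h)/(-12 + q) = 8 - (h + q)/(-12 + q))
R(a) = 19 + a + 2*a² (R(a) = (a² + a*a) + (-96 - a + 7*11)/(-12 + 11) = (a² + a²) + (-96 - a + 77)/(-1) = 2*a² - (-19 - a) = 2*a² + (19 + a) = 19 + a + 2*a²)
-419208 + R(z(-2 - 11)) = -419208 + (19 + (-2 - 11) + 2*(-2 - 11)²) = -419208 + (19 - 13 + 2*(-13)²) = -419208 + (19 - 13 + 2*169) = -419208 + (19 - 13 + 338) = -419208 + 344 = -418864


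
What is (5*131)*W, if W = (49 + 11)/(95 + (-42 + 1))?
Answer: 6550/9 ≈ 727.78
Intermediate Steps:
W = 10/9 (W = 60/(95 - 41) = 60/54 = 60*(1/54) = 10/9 ≈ 1.1111)
(5*131)*W = (5*131)*(10/9) = 655*(10/9) = 6550/9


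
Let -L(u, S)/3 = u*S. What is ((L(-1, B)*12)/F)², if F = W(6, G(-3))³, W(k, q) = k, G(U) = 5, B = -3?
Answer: ¼ ≈ 0.25000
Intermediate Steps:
L(u, S) = -3*S*u (L(u, S) = -3*u*S = -3*S*u)
F = 216 (F = 6³ = 216)
((L(-1, B)*12)/F)² = ((-3*(-3)*(-1)*12)/216)² = (-9*12*(1/216))² = (-108*1/216)² = (-½)² = ¼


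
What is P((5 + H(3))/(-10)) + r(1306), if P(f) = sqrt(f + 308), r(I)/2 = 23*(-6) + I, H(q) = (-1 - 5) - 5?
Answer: 2336 + sqrt(7715)/5 ≈ 2353.6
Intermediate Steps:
H(q) = -11 (H(q) = -6 - 5 = -11)
r(I) = -276 + 2*I (r(I) = 2*(23*(-6) + I) = 2*(-138 + I) = -276 + 2*I)
P(f) = sqrt(308 + f)
P((5 + H(3))/(-10)) + r(1306) = sqrt(308 + (5 - 11)/(-10)) + (-276 + 2*1306) = sqrt(308 - 6*(-1/10)) + (-276 + 2612) = sqrt(308 + 3/5) + 2336 = sqrt(1543/5) + 2336 = sqrt(7715)/5 + 2336 = 2336 + sqrt(7715)/5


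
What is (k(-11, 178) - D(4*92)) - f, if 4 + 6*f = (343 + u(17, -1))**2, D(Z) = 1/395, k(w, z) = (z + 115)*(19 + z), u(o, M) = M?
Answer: 45299782/1185 ≈ 38228.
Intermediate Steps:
k(w, z) = (19 + z)*(115 + z) (k(w, z) = (115 + z)*(19 + z) = (19 + z)*(115 + z))
D(Z) = 1/395
f = 58480/3 (f = -2/3 + (343 - 1)**2/6 = -2/3 + (1/6)*342**2 = -2/3 + (1/6)*116964 = -2/3 + 19494 = 58480/3 ≈ 19493.)
(k(-11, 178) - D(4*92)) - f = ((2185 + 178**2 + 134*178) - 1*1/395) - 1*58480/3 = ((2185 + 31684 + 23852) - 1/395) - 58480/3 = (57721 - 1/395) - 58480/3 = 22799794/395 - 58480/3 = 45299782/1185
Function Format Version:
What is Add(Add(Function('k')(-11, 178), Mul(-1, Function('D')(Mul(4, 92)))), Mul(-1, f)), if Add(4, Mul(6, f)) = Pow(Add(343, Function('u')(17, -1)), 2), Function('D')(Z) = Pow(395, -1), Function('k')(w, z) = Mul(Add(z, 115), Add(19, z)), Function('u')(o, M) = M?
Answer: Rational(45299782, 1185) ≈ 38228.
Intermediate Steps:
Function('k')(w, z) = Mul(Add(19, z), Add(115, z)) (Function('k')(w, z) = Mul(Add(115, z), Add(19, z)) = Mul(Add(19, z), Add(115, z)))
Function('D')(Z) = Rational(1, 395)
f = Rational(58480, 3) (f = Add(Rational(-2, 3), Mul(Rational(1, 6), Pow(Add(343, -1), 2))) = Add(Rational(-2, 3), Mul(Rational(1, 6), Pow(342, 2))) = Add(Rational(-2, 3), Mul(Rational(1, 6), 116964)) = Add(Rational(-2, 3), 19494) = Rational(58480, 3) ≈ 19493.)
Add(Add(Function('k')(-11, 178), Mul(-1, Function('D')(Mul(4, 92)))), Mul(-1, f)) = Add(Add(Add(2185, Pow(178, 2), Mul(134, 178)), Mul(-1, Rational(1, 395))), Mul(-1, Rational(58480, 3))) = Add(Add(Add(2185, 31684, 23852), Rational(-1, 395)), Rational(-58480, 3)) = Add(Add(57721, Rational(-1, 395)), Rational(-58480, 3)) = Add(Rational(22799794, 395), Rational(-58480, 3)) = Rational(45299782, 1185)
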